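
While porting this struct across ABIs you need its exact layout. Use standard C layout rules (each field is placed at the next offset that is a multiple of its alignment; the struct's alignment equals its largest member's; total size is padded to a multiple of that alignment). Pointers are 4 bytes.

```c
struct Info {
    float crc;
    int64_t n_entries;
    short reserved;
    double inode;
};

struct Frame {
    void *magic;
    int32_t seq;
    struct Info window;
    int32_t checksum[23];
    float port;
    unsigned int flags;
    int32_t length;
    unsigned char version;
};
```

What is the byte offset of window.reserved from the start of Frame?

24

Info: @0: crc [4B, align 4] → 4; +4 pad (align 8); @8: n_entries [8B, align 8] → 16; @16: reserved [2B, align 2] → 18; +6 pad (align 8); @24: inode [8B, align 8] → 32; size 32, align 8
@0: magic [4B, align 4] → 4
@4: seq [4B, align 4] → 8
@8: window [32B, align 8] → 40
within Info: reserved at 16
8 + 16 = 24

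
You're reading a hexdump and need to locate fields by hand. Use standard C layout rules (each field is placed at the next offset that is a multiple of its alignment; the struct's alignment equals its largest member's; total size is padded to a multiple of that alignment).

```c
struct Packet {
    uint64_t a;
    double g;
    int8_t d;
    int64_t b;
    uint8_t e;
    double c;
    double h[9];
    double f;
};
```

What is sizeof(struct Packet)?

0..8  a  (8B, 8-aligned)
8..16  g  (8B, 8-aligned)
16..17  d  (1B, 1-aligned)
17..24  -- padding (7B)
24..32  b  (8B, 8-aligned)
32..33  e  (1B, 1-aligned)
33..40  -- padding (7B)
40..48  c  (8B, 8-aligned)
48..120  h  (72B, 8-aligned)
120..128  f  (8B, 8-aligned)
sizeof = 128, alignof = 8

128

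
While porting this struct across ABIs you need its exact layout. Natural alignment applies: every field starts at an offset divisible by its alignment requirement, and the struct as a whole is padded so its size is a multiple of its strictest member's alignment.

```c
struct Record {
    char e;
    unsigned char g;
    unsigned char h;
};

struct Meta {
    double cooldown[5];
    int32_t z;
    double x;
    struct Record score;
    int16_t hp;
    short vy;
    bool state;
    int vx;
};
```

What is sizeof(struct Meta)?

72 bytes

Record: e at 0 (size 1, align 1) → ends 1; g at 1 (size 1, align 1) → ends 2; h at 2 (size 1, align 1) → ends 3; total 3 bytes, alignment 1
cooldown at 0 (size 40, align 8) → ends 40
z at 40 (size 4, align 4) → ends 44
pad 4 to align 8 for x
x at 48 (size 8, align 8) → ends 56
score at 56 (size 3, align 1) → ends 59
pad 1 to align 2 for hp
hp at 60 (size 2, align 2) → ends 62
vy at 62 (size 2, align 2) → ends 64
state at 64 (size 1, align 1) → ends 65
pad 3 to align 4 for vx
vx at 68 (size 4, align 4) → ends 72
total 72 bytes, alignment 8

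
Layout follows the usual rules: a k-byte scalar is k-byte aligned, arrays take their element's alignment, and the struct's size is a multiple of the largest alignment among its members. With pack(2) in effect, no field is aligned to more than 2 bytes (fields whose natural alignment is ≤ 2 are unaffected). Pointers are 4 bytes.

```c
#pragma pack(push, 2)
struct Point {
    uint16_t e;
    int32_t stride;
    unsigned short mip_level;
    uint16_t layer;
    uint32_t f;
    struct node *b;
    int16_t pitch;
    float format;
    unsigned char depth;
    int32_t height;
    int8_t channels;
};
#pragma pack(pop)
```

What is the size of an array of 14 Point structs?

e at 0 (size 2, align 2) → ends 2
stride at 2 (size 4, align 2) → ends 6
mip_level at 6 (size 2, align 2) → ends 8
layer at 8 (size 2, align 2) → ends 10
f at 10 (size 4, align 2) → ends 14
b at 14 (size 4, align 2) → ends 18
pitch at 18 (size 2, align 2) → ends 20
format at 20 (size 4, align 2) → ends 24
depth at 24 (size 1, align 1) → ends 25
pad 1 to align 2 for height
height at 26 (size 4, align 2) → ends 30
channels at 30 (size 1, align 1) → ends 31
tail pad 1 to reach multiple of 2
total 32 bytes, alignment 2
array of 14: 14 × 32 = 448

448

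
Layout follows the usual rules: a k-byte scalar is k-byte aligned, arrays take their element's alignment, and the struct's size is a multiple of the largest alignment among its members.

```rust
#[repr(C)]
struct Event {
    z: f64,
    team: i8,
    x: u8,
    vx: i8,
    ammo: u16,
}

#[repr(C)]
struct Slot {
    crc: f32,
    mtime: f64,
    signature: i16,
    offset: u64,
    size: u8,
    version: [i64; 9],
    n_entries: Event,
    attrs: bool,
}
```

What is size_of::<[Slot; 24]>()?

3264

Event: @0: z [8B, align 8] → 8; @8: team [1B, align 1] → 9; @9: x [1B, align 1] → 10; @10: vx [1B, align 1] → 11; +1 pad (align 2); @12: ammo [2B, align 2] → 14; +2 tail pad (align 8); size 16, align 8
@0: crc [4B, align 4] → 4
+4 pad (align 8)
@8: mtime [8B, align 8] → 16
@16: signature [2B, align 2] → 18
+6 pad (align 8)
@24: offset [8B, align 8] → 32
@32: size [1B, align 1] → 33
+7 pad (align 8)
@40: version [72B, align 8] → 112
@112: n_entries [16B, align 8] → 128
@128: attrs [1B, align 1] → 129
+7 tail pad (align 8)
size 136, align 8
array of 24: 24 × 136 = 3264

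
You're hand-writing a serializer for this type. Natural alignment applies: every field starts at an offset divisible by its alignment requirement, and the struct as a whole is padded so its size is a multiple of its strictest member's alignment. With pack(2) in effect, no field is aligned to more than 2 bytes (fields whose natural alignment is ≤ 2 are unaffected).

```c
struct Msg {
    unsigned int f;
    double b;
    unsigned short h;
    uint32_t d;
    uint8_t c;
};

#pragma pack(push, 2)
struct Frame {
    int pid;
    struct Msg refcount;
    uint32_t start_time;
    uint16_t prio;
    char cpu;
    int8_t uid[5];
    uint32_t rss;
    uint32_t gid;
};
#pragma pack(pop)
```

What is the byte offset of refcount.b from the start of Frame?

Msg: @0: f [4B, align 4] → 4; +4 pad (align 8); @8: b [8B, align 8] → 16; @16: h [2B, align 2] → 18; +2 pad (align 4); @20: d [4B, align 4] → 24; @24: c [1B, align 1] → 25; +7 tail pad (align 8); size 32, align 8
@0: pid [4B, align 2] → 4
@4: refcount [32B, align 2] → 36
within Msg: b at 8
4 + 8 = 12

12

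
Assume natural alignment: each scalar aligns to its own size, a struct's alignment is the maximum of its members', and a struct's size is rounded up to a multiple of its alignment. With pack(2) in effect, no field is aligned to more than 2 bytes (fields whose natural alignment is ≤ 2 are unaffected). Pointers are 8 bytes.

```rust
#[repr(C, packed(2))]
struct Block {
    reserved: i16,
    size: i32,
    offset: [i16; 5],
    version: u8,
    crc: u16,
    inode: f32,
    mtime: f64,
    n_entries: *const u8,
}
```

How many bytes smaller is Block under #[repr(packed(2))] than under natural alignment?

8

natural layout:
  reserved at 0 (size 2, align 2) → ends 2
  pad 2 to align 4 for size
  size at 4 (size 4, align 4) → ends 8
  offset at 8 (size 10, align 2) → ends 18
  version at 18 (size 1, align 1) → ends 19
  pad 1 to align 2 for crc
  crc at 20 (size 2, align 2) → ends 22
  pad 2 to align 4 for inode
  inode at 24 (size 4, align 4) → ends 28
  pad 4 to align 8 for mtime
  mtime at 32 (size 8, align 8) → ends 40
  n_entries at 40 (size 8, align 8) → ends 48
  total 48 bytes, alignment 8
packed(2) layout:
  reserved at 0 (size 2, align 2) → ends 2
  size at 2 (size 4, align 2) → ends 6
  offset at 6 (size 10, align 2) → ends 16
  version at 16 (size 1, align 1) → ends 17
  pad 1 to align 2 for crc
  crc at 18 (size 2, align 2) → ends 20
  inode at 20 (size 4, align 2) → ends 24
  mtime at 24 (size 8, align 2) → ends 32
  n_entries at 32 (size 8, align 2) → ends 40
  total 40 bytes, alignment 2
48 − 40 = 8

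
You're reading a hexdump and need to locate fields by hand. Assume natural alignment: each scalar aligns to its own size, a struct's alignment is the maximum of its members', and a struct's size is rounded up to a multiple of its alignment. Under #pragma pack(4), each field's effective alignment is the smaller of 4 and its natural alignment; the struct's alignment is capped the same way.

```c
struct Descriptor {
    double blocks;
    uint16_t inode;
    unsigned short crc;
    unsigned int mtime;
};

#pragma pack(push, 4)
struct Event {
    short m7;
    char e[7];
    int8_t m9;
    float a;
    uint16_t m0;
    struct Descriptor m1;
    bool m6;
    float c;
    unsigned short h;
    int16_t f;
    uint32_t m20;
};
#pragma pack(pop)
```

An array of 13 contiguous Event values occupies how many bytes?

Descriptor: blocks at 0 (size 8, align 8) → ends 8; inode at 8 (size 2, align 2) → ends 10; crc at 10 (size 2, align 2) → ends 12; mtime at 12 (size 4, align 4) → ends 16; total 16 bytes, alignment 8
m7 at 0 (size 2, align 2) → ends 2
e at 2 (size 7, align 1) → ends 9
m9 at 9 (size 1, align 1) → ends 10
pad 2 to align 4 for a
a at 12 (size 4, align 4) → ends 16
m0 at 16 (size 2, align 2) → ends 18
pad 2 to align 4 for m1
m1 at 20 (size 16, align 4) → ends 36
m6 at 36 (size 1, align 1) → ends 37
pad 3 to align 4 for c
c at 40 (size 4, align 4) → ends 44
h at 44 (size 2, align 2) → ends 46
f at 46 (size 2, align 2) → ends 48
m20 at 48 (size 4, align 4) → ends 52
total 52 bytes, alignment 4
array of 13: 13 × 52 = 676

676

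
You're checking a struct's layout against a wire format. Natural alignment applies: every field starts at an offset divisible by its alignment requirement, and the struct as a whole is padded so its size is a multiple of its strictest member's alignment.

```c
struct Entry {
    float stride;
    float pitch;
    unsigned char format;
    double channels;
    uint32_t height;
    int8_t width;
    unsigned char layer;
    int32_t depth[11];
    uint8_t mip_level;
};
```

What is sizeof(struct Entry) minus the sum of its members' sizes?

@0: stride [4B, align 4] → 4
@4: pitch [4B, align 4] → 8
@8: format [1B, align 1] → 9
+7 pad (align 8)
@16: channels [8B, align 8] → 24
@24: height [4B, align 4] → 28
@28: width [1B, align 1] → 29
@29: layer [1B, align 1] → 30
+2 pad (align 4)
@32: depth [44B, align 4] → 76
@76: mip_level [1B, align 1] → 77
+3 tail pad (align 8)
size 80, align 8
data bytes 68, size 80 → padding 12

12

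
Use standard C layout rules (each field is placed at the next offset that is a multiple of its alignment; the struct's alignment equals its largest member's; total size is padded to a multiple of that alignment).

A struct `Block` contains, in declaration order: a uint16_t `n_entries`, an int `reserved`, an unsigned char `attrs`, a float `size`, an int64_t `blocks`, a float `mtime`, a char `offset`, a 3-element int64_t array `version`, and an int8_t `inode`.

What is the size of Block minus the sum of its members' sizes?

15

@0: n_entries [2B, align 2] → 2
+2 pad (align 4)
@4: reserved [4B, align 4] → 8
@8: attrs [1B, align 1] → 9
+3 pad (align 4)
@12: size [4B, align 4] → 16
@16: blocks [8B, align 8] → 24
@24: mtime [4B, align 4] → 28
@28: offset [1B, align 1] → 29
+3 pad (align 8)
@32: version [24B, align 8] → 56
@56: inode [1B, align 1] → 57
+7 tail pad (align 8)
size 64, align 8
data bytes 49, size 64 → padding 15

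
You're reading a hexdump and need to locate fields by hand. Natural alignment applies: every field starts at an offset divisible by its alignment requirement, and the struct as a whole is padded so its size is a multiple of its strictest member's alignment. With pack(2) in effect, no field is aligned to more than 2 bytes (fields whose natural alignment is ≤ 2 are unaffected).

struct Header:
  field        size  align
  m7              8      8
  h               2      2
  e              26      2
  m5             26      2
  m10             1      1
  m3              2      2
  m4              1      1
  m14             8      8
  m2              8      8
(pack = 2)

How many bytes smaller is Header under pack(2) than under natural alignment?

natural layout:
  m7 at 0 (size 8, align 8) → ends 8
  h at 8 (size 2, align 2) → ends 10
  e at 10 (size 26, align 2) → ends 36
  m5 at 36 (size 26, align 2) → ends 62
  m10 at 62 (size 1, align 1) → ends 63
  pad 1 to align 2 for m3
  m3 at 64 (size 2, align 2) → ends 66
  m4 at 66 (size 1, align 1) → ends 67
  pad 5 to align 8 for m14
  m14 at 72 (size 8, align 8) → ends 80
  m2 at 80 (size 8, align 8) → ends 88
  total 88 bytes, alignment 8
packed(2) layout:
  m7 at 0 (size 8, align 2) → ends 8
  h at 8 (size 2, align 2) → ends 10
  e at 10 (size 26, align 2) → ends 36
  m5 at 36 (size 26, align 2) → ends 62
  m10 at 62 (size 1, align 1) → ends 63
  pad 1 to align 2 for m3
  m3 at 64 (size 2, align 2) → ends 66
  m4 at 66 (size 1, align 1) → ends 67
  pad 1 to align 2 for m14
  m14 at 68 (size 8, align 2) → ends 76
  m2 at 76 (size 8, align 2) → ends 84
  total 84 bytes, alignment 2
88 − 84 = 4

4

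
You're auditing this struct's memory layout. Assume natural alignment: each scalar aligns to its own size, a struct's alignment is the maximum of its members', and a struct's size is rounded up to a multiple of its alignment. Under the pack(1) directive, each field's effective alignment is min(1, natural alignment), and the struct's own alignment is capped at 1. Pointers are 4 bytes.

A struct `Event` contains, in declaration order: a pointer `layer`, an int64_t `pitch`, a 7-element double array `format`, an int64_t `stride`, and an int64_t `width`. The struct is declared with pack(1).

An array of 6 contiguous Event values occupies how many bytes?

@0: layer [4B, align 1] → 4
@4: pitch [8B, align 1] → 12
@12: format [56B, align 1] → 68
@68: stride [8B, align 1] → 76
@76: width [8B, align 1] → 84
size 84, align 1
array of 6: 6 × 84 = 504

504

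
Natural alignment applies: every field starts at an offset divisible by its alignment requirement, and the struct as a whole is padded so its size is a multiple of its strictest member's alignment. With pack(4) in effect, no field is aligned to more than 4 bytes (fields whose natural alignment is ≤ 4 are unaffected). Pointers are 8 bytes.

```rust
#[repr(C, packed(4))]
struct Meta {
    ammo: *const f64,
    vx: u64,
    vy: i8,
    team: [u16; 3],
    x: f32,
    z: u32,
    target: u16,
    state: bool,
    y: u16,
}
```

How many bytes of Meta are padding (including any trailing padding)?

0..8  ammo  (8B, 4-aligned)
8..16  vx  (8B, 4-aligned)
16..17  vy  (1B, 1-aligned)
17..18  -- padding (1B)
18..24  team  (6B, 2-aligned)
24..28  x  (4B, 4-aligned)
28..32  z  (4B, 4-aligned)
32..34  target  (2B, 2-aligned)
34..35  state  (1B, 1-aligned)
35..36  -- padding (1B)
36..38  y  (2B, 2-aligned)
38..40  -- tail padding (2B)
sizeof = 40, alignof = 4
data bytes 36, size 40 → padding 4

4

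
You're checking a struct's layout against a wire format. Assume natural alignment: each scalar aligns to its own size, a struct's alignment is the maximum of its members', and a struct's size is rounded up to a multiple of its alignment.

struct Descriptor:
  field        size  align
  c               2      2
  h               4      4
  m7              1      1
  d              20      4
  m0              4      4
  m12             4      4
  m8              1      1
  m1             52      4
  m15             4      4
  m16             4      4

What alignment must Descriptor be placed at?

member alignments: c=2, h=4, m7=1, d=4, m0=4, m12=4, m8=1, m1=4, m15=4, m16=4
max = 4

4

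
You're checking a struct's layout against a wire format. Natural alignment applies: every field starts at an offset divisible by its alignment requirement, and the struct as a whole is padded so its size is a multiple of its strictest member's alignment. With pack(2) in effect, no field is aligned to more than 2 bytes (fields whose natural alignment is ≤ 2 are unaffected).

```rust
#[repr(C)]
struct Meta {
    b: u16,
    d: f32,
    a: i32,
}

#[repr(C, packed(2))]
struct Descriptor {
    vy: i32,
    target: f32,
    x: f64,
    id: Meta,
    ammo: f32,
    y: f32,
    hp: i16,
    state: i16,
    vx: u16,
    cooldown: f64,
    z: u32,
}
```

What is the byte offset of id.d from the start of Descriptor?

Meta: @0: b [2B, align 2] → 2; +2 pad (align 4); @4: d [4B, align 4] → 8; @8: a [4B, align 4] → 12; size 12, align 4
@0: vy [4B, align 2] → 4
@4: target [4B, align 2] → 8
@8: x [8B, align 2] → 16
@16: id [12B, align 2] → 28
within Meta: d at 4
16 + 4 = 20

20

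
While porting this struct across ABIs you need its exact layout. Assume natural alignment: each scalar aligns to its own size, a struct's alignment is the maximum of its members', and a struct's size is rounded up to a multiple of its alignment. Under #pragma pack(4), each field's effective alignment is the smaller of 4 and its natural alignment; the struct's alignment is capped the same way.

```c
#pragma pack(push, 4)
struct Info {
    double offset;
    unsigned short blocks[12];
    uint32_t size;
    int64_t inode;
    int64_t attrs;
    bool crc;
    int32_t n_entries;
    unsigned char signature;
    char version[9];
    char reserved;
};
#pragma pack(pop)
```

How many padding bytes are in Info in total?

0..8  offset  (8B, 4-aligned)
8..32  blocks  (24B, 2-aligned)
32..36  size  (4B, 4-aligned)
36..44  inode  (8B, 4-aligned)
44..52  attrs  (8B, 4-aligned)
52..53  crc  (1B, 1-aligned)
53..56  -- padding (3B)
56..60  n_entries  (4B, 4-aligned)
60..61  signature  (1B, 1-aligned)
61..70  version  (9B, 1-aligned)
70..71  reserved  (1B, 1-aligned)
71..72  -- tail padding (1B)
sizeof = 72, alignof = 4
data bytes 68, size 72 → padding 4

4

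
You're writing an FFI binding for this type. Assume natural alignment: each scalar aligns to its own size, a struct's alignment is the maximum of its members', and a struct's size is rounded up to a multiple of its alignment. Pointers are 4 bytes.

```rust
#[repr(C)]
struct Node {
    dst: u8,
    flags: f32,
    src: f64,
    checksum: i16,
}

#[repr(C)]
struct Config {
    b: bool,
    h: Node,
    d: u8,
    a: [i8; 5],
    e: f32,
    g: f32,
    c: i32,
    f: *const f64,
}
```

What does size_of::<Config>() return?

Node: dst at 0 (size 1, align 1) → ends 1; pad 3 to align 4 for flags; flags at 4 (size 4, align 4) → ends 8; src at 8 (size 8, align 8) → ends 16; checksum at 16 (size 2, align 2) → ends 18; tail pad 6 to reach multiple of 8; total 24 bytes, alignment 8
b at 0 (size 1, align 1) → ends 1
pad 7 to align 8 for h
h at 8 (size 24, align 8) → ends 32
d at 32 (size 1, align 1) → ends 33
a at 33 (size 5, align 1) → ends 38
pad 2 to align 4 for e
e at 40 (size 4, align 4) → ends 44
g at 44 (size 4, align 4) → ends 48
c at 48 (size 4, align 4) → ends 52
f at 52 (size 4, align 4) → ends 56
total 56 bytes, alignment 8

56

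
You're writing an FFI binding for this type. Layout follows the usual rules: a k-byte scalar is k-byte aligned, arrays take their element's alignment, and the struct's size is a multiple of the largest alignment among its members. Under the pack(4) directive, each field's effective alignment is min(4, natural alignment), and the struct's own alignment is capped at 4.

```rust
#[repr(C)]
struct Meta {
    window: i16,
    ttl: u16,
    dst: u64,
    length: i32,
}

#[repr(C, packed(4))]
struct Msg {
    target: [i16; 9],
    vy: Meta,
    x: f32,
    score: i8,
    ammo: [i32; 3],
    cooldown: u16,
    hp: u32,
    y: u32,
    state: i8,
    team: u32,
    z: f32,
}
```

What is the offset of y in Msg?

72

Meta: window at 0 (size 2, align 2) → ends 2; ttl at 2 (size 2, align 2) → ends 4; pad 4 to align 8 for dst; dst at 8 (size 8, align 8) → ends 16; length at 16 (size 4, align 4) → ends 20; tail pad 4 to reach multiple of 8; total 24 bytes, alignment 8
target at 0 (size 18, align 2) → ends 18
pad 2 to align 4 for vy
vy at 20 (size 24, align 4) → ends 44
x at 44 (size 4, align 4) → ends 48
score at 48 (size 1, align 1) → ends 49
pad 3 to align 4 for ammo
ammo at 52 (size 12, align 4) → ends 64
cooldown at 64 (size 2, align 2) → ends 66
pad 2 to align 4 for hp
hp at 68 (size 4, align 4) → ends 72
y at 72 (size 4, align 4) → ends 76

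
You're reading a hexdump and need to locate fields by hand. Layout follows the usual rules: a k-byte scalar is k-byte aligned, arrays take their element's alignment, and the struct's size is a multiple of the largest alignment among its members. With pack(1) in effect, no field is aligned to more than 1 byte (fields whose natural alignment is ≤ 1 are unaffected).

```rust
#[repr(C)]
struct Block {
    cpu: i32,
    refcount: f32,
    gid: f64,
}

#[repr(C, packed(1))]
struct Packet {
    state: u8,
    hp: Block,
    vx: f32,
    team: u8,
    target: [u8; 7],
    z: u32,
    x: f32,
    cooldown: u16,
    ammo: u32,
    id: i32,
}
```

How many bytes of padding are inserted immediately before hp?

Block: 0..4  cpu  (4B, 4-aligned); 4..8  refcount  (4B, 4-aligned); 8..16  gid  (8B, 8-aligned); sizeof = 16, alignof = 8
0..1  state  (1B, 1-aligned)
1..17  hp  (16B, 1-aligned)

0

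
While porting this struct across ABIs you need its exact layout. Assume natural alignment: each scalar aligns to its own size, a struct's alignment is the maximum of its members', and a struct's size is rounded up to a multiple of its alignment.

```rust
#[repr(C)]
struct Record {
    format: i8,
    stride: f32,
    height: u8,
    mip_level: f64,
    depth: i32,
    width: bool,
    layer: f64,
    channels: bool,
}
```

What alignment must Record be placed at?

member alignments: format=1, stride=4, height=1, mip_level=8, depth=4, width=1, layer=8, channels=1
max = 8

8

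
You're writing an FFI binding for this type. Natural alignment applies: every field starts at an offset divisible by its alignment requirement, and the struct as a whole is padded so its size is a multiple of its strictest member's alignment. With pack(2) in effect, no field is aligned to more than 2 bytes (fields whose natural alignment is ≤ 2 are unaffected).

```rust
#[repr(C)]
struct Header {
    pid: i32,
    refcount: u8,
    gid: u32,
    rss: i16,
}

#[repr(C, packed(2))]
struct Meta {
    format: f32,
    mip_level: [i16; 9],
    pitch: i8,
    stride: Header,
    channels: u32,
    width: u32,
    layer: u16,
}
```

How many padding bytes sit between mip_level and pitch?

Header: 0..4  pid  (4B, 4-aligned); 4..5  refcount  (1B, 1-aligned); 5..8  -- padding (3B); 8..12  gid  (4B, 4-aligned); 12..14  rss  (2B, 2-aligned); 14..16  -- tail padding (2B); sizeof = 16, alignof = 4
0..4  format  (4B, 2-aligned)
4..22  mip_level  (18B, 2-aligned)
22..23  pitch  (1B, 1-aligned)

0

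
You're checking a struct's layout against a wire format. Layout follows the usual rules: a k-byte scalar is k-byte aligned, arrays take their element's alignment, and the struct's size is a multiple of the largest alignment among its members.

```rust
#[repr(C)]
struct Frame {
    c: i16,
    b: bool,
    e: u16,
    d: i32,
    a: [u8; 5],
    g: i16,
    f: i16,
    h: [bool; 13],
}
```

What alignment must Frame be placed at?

member alignments: c=2, b=1, e=2, d=4, a=1, g=2, f=2, h=1
max = 4

4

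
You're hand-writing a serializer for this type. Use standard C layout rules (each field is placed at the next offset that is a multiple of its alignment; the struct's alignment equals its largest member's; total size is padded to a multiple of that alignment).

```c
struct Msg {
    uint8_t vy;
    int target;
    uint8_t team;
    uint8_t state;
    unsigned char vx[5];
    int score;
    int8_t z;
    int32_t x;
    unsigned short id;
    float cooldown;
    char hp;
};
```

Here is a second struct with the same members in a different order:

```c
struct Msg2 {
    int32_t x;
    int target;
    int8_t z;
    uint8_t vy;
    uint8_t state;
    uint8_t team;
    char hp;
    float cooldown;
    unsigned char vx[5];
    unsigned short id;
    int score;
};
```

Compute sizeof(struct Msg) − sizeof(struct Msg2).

8

@0: vy [1B, align 1] → 1
+3 pad (align 4)
@4: target [4B, align 4] → 8
@8: team [1B, align 1] → 9
@9: state [1B, align 1] → 10
@10: vx [5B, align 1] → 15
+1 pad (align 4)
@16: score [4B, align 4] → 20
@20: z [1B, align 1] → 21
+3 pad (align 4)
@24: x [4B, align 4] → 28
@28: id [2B, align 2] → 30
+2 pad (align 4)
@32: cooldown [4B, align 4] → 36
@36: hp [1B, align 1] → 37
+3 tail pad (align 4)
size 40, align 4
— Msg2 —
@0: x [4B, align 4] → 4
@4: target [4B, align 4] → 8
@8: z [1B, align 1] → 9
@9: vy [1B, align 1] → 10
@10: state [1B, align 1] → 11
@11: team [1B, align 1] → 12
@12: hp [1B, align 1] → 13
+3 pad (align 4)
@16: cooldown [4B, align 4] → 20
@20: vx [5B, align 1] → 25
+1 pad (align 2)
@26: id [2B, align 2] → 28
@28: score [4B, align 4] → 32
size 32, align 4
40 − 32 = 8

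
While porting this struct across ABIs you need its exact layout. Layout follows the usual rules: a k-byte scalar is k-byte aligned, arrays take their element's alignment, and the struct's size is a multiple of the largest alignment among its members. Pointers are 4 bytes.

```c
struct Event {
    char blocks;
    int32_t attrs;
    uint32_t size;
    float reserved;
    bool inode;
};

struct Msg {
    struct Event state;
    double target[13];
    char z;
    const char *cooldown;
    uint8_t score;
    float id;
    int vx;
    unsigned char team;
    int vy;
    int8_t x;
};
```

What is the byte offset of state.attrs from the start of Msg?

Event: blocks at 0 (size 1, align 1) → ends 1; pad 3 to align 4 for attrs; attrs at 4 (size 4, align 4) → ends 8; size at 8 (size 4, align 4) → ends 12; reserved at 12 (size 4, align 4) → ends 16; inode at 16 (size 1, align 1) → ends 17; tail pad 3 to reach multiple of 4; total 20 bytes, alignment 4
state at 0 (size 20, align 4) → ends 20
within Event: attrs at 4
0 + 4 = 4

4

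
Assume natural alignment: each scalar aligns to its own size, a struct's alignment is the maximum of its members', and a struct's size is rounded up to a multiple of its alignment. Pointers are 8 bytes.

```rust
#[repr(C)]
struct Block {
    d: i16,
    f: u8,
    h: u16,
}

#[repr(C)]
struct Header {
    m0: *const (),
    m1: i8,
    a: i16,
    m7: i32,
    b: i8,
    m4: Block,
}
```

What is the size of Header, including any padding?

Block: 0..2  d  (2B, 2-aligned); 2..3  f  (1B, 1-aligned); 3..4  -- padding (1B); 4..6  h  (2B, 2-aligned); sizeof = 6, alignof = 2
0..8  m0  (8B, 8-aligned)
8..9  m1  (1B, 1-aligned)
9..10  -- padding (1B)
10..12  a  (2B, 2-aligned)
12..16  m7  (4B, 4-aligned)
16..17  b  (1B, 1-aligned)
17..18  -- padding (1B)
18..24  m4  (6B, 2-aligned)
sizeof = 24, alignof = 8

24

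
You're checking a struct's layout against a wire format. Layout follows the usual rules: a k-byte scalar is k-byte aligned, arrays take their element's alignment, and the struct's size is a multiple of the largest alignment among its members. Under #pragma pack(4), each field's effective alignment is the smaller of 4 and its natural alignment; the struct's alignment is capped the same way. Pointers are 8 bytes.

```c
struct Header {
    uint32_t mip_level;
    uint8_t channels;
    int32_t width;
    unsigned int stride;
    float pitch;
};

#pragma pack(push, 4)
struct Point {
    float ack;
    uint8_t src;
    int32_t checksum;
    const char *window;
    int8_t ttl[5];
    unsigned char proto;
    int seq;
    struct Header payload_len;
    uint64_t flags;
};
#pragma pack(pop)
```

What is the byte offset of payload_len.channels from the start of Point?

Header: mip_level at 0 (size 4, align 4) → ends 4; channels at 4 (size 1, align 1) → ends 5; pad 3 to align 4 for width; width at 8 (size 4, align 4) → ends 12; stride at 12 (size 4, align 4) → ends 16; pitch at 16 (size 4, align 4) → ends 20; total 20 bytes, alignment 4
ack at 0 (size 4, align 4) → ends 4
src at 4 (size 1, align 1) → ends 5
pad 3 to align 4 for checksum
checksum at 8 (size 4, align 4) → ends 12
window at 12 (size 8, align 4) → ends 20
ttl at 20 (size 5, align 1) → ends 25
proto at 25 (size 1, align 1) → ends 26
pad 2 to align 4 for seq
seq at 28 (size 4, align 4) → ends 32
payload_len at 32 (size 20, align 4) → ends 52
within Header: channels at 4
32 + 4 = 36

36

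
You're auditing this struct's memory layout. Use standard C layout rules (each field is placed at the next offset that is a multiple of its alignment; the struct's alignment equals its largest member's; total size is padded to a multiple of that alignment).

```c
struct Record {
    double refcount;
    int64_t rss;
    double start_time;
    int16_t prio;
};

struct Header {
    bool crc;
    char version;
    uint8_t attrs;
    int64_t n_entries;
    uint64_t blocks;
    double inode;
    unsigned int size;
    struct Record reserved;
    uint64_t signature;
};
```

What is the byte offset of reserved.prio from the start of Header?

Record: @0: refcount [8B, align 8] → 8; @8: rss [8B, align 8] → 16; @16: start_time [8B, align 8] → 24; @24: prio [2B, align 2] → 26; +6 tail pad (align 8); size 32, align 8
@0: crc [1B, align 1] → 1
@1: version [1B, align 1] → 2
@2: attrs [1B, align 1] → 3
+5 pad (align 8)
@8: n_entries [8B, align 8] → 16
@16: blocks [8B, align 8] → 24
@24: inode [8B, align 8] → 32
@32: size [4B, align 4] → 36
+4 pad (align 8)
@40: reserved [32B, align 8] → 72
within Record: prio at 24
40 + 24 = 64

64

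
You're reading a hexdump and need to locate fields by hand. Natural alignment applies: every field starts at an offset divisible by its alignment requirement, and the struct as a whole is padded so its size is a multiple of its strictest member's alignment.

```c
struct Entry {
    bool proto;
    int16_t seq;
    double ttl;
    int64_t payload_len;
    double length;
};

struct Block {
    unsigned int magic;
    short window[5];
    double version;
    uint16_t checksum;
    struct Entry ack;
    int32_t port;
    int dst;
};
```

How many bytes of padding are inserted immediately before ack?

Entry: proto at 0 (size 1, align 1) → ends 1; pad 1 to align 2 for seq; seq at 2 (size 2, align 2) → ends 4; pad 4 to align 8 for ttl; ttl at 8 (size 8, align 8) → ends 16; payload_len at 16 (size 8, align 8) → ends 24; length at 24 (size 8, align 8) → ends 32; total 32 bytes, alignment 8
magic at 0 (size 4, align 4) → ends 4
window at 4 (size 10, align 2) → ends 14
pad 2 to align 8 for version
version at 16 (size 8, align 8) → ends 24
checksum at 24 (size 2, align 2) → ends 26
pad 6 to align 8 for ack
ack at 32 (size 32, align 8) → ends 64

6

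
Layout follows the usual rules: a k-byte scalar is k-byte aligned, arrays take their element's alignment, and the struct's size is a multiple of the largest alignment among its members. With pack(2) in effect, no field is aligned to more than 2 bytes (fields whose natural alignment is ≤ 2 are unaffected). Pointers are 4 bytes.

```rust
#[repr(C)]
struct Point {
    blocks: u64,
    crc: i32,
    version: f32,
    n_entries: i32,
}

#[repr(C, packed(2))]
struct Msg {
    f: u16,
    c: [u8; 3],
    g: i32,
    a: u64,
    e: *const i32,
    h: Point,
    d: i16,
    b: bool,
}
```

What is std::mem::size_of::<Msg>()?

Point: blocks at 0 (size 8, align 8) → ends 8; crc at 8 (size 4, align 4) → ends 12; version at 12 (size 4, align 4) → ends 16; n_entries at 16 (size 4, align 4) → ends 20; tail pad 4 to reach multiple of 8; total 24 bytes, alignment 8
f at 0 (size 2, align 2) → ends 2
c at 2 (size 3, align 1) → ends 5
pad 1 to align 2 for g
g at 6 (size 4, align 2) → ends 10
a at 10 (size 8, align 2) → ends 18
e at 18 (size 4, align 2) → ends 22
h at 22 (size 24, align 2) → ends 46
d at 46 (size 2, align 2) → ends 48
b at 48 (size 1, align 1) → ends 49
tail pad 1 to reach multiple of 2
total 50 bytes, alignment 2

50 bytes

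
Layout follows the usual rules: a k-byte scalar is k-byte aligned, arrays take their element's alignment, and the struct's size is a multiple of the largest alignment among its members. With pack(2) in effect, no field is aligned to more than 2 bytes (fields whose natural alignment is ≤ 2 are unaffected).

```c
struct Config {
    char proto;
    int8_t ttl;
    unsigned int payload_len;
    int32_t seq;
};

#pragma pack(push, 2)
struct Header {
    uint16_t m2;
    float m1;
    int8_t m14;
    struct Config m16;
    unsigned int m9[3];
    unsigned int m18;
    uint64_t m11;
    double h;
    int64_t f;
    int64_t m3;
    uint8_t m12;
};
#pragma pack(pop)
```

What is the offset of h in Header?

Config: proto at 0 (size 1, align 1) → ends 1; ttl at 1 (size 1, align 1) → ends 2; pad 2 to align 4 for payload_len; payload_len at 4 (size 4, align 4) → ends 8; seq at 8 (size 4, align 4) → ends 12; total 12 bytes, alignment 4
m2 at 0 (size 2, align 2) → ends 2
m1 at 2 (size 4, align 2) → ends 6
m14 at 6 (size 1, align 1) → ends 7
pad 1 to align 2 for m16
m16 at 8 (size 12, align 2) → ends 20
m9 at 20 (size 12, align 2) → ends 32
m18 at 32 (size 4, align 2) → ends 36
m11 at 36 (size 8, align 2) → ends 44
h at 44 (size 8, align 2) → ends 52

44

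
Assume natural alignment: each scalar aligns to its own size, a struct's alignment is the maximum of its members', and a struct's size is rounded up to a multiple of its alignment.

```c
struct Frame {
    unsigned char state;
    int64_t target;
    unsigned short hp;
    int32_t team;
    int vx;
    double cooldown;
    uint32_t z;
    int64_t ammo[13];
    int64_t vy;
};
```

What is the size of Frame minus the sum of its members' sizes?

17

@0: state [1B, align 1] → 1
+7 pad (align 8)
@8: target [8B, align 8] → 16
@16: hp [2B, align 2] → 18
+2 pad (align 4)
@20: team [4B, align 4] → 24
@24: vx [4B, align 4] → 28
+4 pad (align 8)
@32: cooldown [8B, align 8] → 40
@40: z [4B, align 4] → 44
+4 pad (align 8)
@48: ammo [104B, align 8] → 152
@152: vy [8B, align 8] → 160
size 160, align 8
data bytes 143, size 160 → padding 17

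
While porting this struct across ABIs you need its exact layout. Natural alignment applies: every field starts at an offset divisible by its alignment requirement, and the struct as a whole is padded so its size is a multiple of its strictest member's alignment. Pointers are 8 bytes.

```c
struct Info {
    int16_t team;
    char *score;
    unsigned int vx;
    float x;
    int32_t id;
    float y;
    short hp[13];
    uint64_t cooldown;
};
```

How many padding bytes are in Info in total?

@0: team [2B, align 2] → 2
+6 pad (align 8)
@8: score [8B, align 8] → 16
@16: vx [4B, align 4] → 20
@20: x [4B, align 4] → 24
@24: id [4B, align 4] → 28
@28: y [4B, align 4] → 32
@32: hp [26B, align 2] → 58
+6 pad (align 8)
@64: cooldown [8B, align 8] → 72
size 72, align 8
data bytes 60, size 72 → padding 12

12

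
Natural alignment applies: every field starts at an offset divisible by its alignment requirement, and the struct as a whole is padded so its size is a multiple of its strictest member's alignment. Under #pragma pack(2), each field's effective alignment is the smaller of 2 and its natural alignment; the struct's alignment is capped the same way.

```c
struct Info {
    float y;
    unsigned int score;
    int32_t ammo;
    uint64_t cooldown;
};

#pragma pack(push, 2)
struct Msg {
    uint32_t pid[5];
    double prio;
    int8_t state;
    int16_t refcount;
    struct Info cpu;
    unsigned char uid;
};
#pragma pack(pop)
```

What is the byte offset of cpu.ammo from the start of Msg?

Info: @0: y [4B, align 4] → 4; @4: score [4B, align 4] → 8; @8: ammo [4B, align 4] → 12; +4 pad (align 8); @16: cooldown [8B, align 8] → 24; size 24, align 8
@0: pid [20B, align 2] → 20
@20: prio [8B, align 2] → 28
@28: state [1B, align 1] → 29
+1 pad (align 2)
@30: refcount [2B, align 2] → 32
@32: cpu [24B, align 2] → 56
within Info: ammo at 8
32 + 8 = 40

40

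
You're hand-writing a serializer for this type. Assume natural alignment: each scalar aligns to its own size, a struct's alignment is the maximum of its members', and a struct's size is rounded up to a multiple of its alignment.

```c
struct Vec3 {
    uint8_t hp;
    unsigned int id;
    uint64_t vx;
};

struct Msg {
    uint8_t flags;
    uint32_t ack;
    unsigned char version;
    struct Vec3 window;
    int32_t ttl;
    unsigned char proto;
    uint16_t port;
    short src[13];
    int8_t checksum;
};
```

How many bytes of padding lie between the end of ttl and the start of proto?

Vec3: hp at 0 (size 1, align 1) → ends 1; pad 3 to align 4 for id; id at 4 (size 4, align 4) → ends 8; vx at 8 (size 8, align 8) → ends 16; total 16 bytes, alignment 8
flags at 0 (size 1, align 1) → ends 1
pad 3 to align 4 for ack
ack at 4 (size 4, align 4) → ends 8
version at 8 (size 1, align 1) → ends 9
pad 7 to align 8 for window
window at 16 (size 16, align 8) → ends 32
ttl at 32 (size 4, align 4) → ends 36
proto at 36 (size 1, align 1) → ends 37

0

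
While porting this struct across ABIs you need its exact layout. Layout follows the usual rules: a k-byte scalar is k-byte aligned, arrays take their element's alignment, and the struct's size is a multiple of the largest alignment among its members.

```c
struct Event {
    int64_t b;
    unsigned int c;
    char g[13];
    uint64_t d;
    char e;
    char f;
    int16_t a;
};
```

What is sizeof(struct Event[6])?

288

0..8  b  (8B, 8-aligned)
8..12  c  (4B, 4-aligned)
12..25  g  (13B, 1-aligned)
25..32  -- padding (7B)
32..40  d  (8B, 8-aligned)
40..41  e  (1B, 1-aligned)
41..42  f  (1B, 1-aligned)
42..44  a  (2B, 2-aligned)
44..48  -- tail padding (4B)
sizeof = 48, alignof = 8
array of 6: 6 × 48 = 288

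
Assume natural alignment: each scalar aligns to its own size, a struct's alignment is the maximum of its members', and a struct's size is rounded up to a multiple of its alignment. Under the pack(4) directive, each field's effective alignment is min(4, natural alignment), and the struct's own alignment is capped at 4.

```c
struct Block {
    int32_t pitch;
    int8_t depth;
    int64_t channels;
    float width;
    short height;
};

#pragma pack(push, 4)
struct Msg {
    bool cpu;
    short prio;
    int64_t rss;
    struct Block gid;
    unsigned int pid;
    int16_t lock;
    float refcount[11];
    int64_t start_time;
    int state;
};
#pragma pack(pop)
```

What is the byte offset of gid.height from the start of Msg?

32

Block: @0: pitch [4B, align 4] → 4; @4: depth [1B, align 1] → 5; +3 pad (align 8); @8: channels [8B, align 8] → 16; @16: width [4B, align 4] → 20; @20: height [2B, align 2] → 22; +2 tail pad (align 8); size 24, align 8
@0: cpu [1B, align 1] → 1
+1 pad (align 2)
@2: prio [2B, align 2] → 4
@4: rss [8B, align 4] → 12
@12: gid [24B, align 4] → 36
within Block: height at 20
12 + 20 = 32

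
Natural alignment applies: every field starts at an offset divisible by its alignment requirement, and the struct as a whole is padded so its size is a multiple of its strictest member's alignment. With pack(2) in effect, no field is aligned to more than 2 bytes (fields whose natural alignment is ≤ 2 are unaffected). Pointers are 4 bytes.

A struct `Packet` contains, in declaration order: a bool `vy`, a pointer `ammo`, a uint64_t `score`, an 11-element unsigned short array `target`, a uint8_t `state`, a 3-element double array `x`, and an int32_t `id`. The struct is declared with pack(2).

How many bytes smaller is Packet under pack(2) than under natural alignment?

6

natural layout:
  @0: vy [1B, align 1] → 1
  +3 pad (align 4)
  @4: ammo [4B, align 4] → 8
  @8: score [8B, align 8] → 16
  @16: target [22B, align 2] → 38
  @38: state [1B, align 1] → 39
  +1 pad (align 8)
  @40: x [24B, align 8] → 64
  @64: id [4B, align 4] → 68
  +4 tail pad (align 8)
  size 72, align 8
packed(2) layout:
  @0: vy [1B, align 1] → 1
  +1 pad (align 2)
  @2: ammo [4B, align 2] → 6
  @6: score [8B, align 2] → 14
  @14: target [22B, align 2] → 36
  @36: state [1B, align 1] → 37
  +1 pad (align 2)
  @38: x [24B, align 2] → 62
  @62: id [4B, align 2] → 66
  size 66, align 2
72 − 66 = 6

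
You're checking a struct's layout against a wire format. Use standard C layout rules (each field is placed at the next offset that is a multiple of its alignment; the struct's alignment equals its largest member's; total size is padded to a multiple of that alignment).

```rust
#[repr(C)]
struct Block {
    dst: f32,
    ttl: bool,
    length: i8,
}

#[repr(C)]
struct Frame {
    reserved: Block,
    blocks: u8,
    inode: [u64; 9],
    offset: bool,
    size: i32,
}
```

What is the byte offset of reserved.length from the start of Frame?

Block: @0: dst [4B, align 4] → 4; @4: ttl [1B, align 1] → 5; @5: length [1B, align 1] → 6; +2 tail pad (align 4); size 8, align 4
@0: reserved [8B, align 4] → 8
within Block: length at 5
0 + 5 = 5

5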